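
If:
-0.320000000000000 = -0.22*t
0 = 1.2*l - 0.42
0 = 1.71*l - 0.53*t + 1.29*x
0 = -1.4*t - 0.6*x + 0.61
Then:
No Solution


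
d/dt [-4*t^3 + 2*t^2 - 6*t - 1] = -12*t^2 + 4*t - 6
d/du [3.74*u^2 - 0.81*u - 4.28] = 7.48*u - 0.81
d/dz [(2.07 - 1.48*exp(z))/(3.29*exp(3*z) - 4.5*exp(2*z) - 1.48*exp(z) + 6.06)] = (9.7384*exp(3*z) - 27.0909*exp(2*z) + 18.63*exp(z) - 5.9052)*exp(z)/(10.8241*exp(6*z) - 29.61*exp(5*z) + 10.5116*exp(4*z) + 53.1948*exp(3*z) - 52.3496*exp(2*z) - 17.9376*exp(z) + 36.7236)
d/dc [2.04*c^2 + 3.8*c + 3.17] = 4.08*c + 3.8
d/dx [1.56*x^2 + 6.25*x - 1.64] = 3.12*x + 6.25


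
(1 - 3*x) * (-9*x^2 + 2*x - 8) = 27*x^3 - 15*x^2 + 26*x - 8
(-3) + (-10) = -13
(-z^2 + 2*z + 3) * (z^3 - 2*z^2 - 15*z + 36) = -z^5 + 4*z^4 + 14*z^3 - 72*z^2 + 27*z + 108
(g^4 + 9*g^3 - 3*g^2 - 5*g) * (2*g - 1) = 2*g^5 + 17*g^4 - 15*g^3 - 7*g^2 + 5*g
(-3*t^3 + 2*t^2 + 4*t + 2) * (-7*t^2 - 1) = 21*t^5 - 14*t^4 - 25*t^3 - 16*t^2 - 4*t - 2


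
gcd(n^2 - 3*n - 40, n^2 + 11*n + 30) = n + 5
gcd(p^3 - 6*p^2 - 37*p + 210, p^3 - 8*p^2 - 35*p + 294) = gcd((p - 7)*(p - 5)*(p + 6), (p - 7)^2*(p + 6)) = p^2 - p - 42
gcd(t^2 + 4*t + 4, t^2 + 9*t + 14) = t + 2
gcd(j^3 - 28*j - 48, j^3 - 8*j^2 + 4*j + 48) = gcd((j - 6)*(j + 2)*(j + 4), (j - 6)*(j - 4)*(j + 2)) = j^2 - 4*j - 12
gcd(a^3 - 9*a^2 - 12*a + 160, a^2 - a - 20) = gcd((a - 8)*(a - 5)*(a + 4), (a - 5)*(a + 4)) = a^2 - a - 20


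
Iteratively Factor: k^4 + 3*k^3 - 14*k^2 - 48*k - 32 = (k + 4)*(k^3 - k^2 - 10*k - 8) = (k + 2)*(k + 4)*(k^2 - 3*k - 4) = (k + 1)*(k + 2)*(k + 4)*(k - 4)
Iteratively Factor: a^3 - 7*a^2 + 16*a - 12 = (a - 2)*(a^2 - 5*a + 6) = (a - 3)*(a - 2)*(a - 2)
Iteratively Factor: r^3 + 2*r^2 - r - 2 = (r + 1)*(r^2 + r - 2) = (r - 1)*(r + 1)*(r + 2)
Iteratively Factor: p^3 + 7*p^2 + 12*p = (p + 3)*(p^2 + 4*p) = p*(p + 3)*(p + 4)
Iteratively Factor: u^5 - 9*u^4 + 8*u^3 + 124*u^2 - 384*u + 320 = (u - 2)*(u^4 - 7*u^3 - 6*u^2 + 112*u - 160) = (u - 4)*(u - 2)*(u^3 - 3*u^2 - 18*u + 40) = (u - 4)*(u - 2)^2*(u^2 - u - 20) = (u - 4)*(u - 2)^2*(u + 4)*(u - 5)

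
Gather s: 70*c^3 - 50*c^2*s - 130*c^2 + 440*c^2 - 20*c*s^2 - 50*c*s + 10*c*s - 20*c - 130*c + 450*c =70*c^3 + 310*c^2 - 20*c*s^2 + 300*c + s*(-50*c^2 - 40*c)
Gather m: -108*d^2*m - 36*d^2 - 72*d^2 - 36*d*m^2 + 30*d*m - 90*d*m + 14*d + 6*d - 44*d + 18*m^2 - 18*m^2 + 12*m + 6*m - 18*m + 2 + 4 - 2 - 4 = -108*d^2 - 36*d*m^2 - 24*d + m*(-108*d^2 - 60*d)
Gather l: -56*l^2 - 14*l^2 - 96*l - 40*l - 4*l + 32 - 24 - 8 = -70*l^2 - 140*l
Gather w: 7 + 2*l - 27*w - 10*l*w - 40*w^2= 2*l - 40*w^2 + w*(-10*l - 27) + 7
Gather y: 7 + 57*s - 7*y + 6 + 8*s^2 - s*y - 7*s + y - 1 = 8*s^2 + 50*s + y*(-s - 6) + 12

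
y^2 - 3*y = y*(y - 3)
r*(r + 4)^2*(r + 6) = r^4 + 14*r^3 + 64*r^2 + 96*r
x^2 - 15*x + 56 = (x - 8)*(x - 7)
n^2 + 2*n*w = n*(n + 2*w)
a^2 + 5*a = a*(a + 5)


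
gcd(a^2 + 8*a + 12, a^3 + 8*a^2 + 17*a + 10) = a + 2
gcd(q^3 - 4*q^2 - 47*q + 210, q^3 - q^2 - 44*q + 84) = q^2 + q - 42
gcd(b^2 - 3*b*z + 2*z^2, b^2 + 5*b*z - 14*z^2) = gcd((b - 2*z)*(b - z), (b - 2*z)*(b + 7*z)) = -b + 2*z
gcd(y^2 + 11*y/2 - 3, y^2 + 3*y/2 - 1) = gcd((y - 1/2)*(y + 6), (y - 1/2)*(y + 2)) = y - 1/2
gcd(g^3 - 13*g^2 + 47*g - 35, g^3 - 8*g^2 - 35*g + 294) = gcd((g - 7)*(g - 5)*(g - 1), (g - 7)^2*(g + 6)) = g - 7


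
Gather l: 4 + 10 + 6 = 20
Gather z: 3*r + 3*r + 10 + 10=6*r + 20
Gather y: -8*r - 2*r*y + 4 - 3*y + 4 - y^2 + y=-8*r - y^2 + y*(-2*r - 2) + 8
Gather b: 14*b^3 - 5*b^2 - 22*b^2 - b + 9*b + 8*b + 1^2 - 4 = 14*b^3 - 27*b^2 + 16*b - 3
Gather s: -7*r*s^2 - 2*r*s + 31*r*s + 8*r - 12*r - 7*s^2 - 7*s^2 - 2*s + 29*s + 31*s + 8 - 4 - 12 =-4*r + s^2*(-7*r - 14) + s*(29*r + 58) - 8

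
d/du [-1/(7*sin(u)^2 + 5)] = 28*sin(2*u)/(17 - 7*cos(2*u))^2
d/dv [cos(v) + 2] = -sin(v)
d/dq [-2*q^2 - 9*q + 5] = -4*q - 9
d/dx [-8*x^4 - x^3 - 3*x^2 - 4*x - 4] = -32*x^3 - 3*x^2 - 6*x - 4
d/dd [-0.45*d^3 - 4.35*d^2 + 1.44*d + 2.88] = -1.35*d^2 - 8.7*d + 1.44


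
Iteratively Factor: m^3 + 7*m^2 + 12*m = (m + 3)*(m^2 + 4*m) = (m + 3)*(m + 4)*(m)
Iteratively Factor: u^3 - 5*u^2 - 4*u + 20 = (u - 2)*(u^2 - 3*u - 10) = (u - 2)*(u + 2)*(u - 5)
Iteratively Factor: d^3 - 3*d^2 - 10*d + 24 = (d - 4)*(d^2 + d - 6) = (d - 4)*(d - 2)*(d + 3)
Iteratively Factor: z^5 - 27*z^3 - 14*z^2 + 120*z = (z - 5)*(z^4 + 5*z^3 - 2*z^2 - 24*z) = z*(z - 5)*(z^3 + 5*z^2 - 2*z - 24) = z*(z - 5)*(z + 3)*(z^2 + 2*z - 8) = z*(z - 5)*(z - 2)*(z + 3)*(z + 4)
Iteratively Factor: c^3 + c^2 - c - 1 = (c + 1)*(c^2 - 1) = (c - 1)*(c + 1)*(c + 1)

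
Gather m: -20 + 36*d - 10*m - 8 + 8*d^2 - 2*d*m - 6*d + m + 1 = 8*d^2 + 30*d + m*(-2*d - 9) - 27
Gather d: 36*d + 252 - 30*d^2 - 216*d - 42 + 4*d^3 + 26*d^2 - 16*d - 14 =4*d^3 - 4*d^2 - 196*d + 196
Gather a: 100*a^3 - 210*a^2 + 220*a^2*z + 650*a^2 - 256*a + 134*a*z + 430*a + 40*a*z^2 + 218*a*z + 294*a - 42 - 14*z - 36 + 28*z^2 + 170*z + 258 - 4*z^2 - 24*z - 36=100*a^3 + a^2*(220*z + 440) + a*(40*z^2 + 352*z + 468) + 24*z^2 + 132*z + 144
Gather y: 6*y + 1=6*y + 1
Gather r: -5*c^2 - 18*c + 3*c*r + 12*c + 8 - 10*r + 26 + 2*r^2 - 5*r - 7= -5*c^2 - 6*c + 2*r^2 + r*(3*c - 15) + 27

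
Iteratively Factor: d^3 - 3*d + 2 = (d - 1)*(d^2 + d - 2) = (d - 1)*(d + 2)*(d - 1)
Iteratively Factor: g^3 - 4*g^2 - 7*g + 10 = (g + 2)*(g^2 - 6*g + 5) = (g - 1)*(g + 2)*(g - 5)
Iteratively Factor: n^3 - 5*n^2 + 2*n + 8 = (n + 1)*(n^2 - 6*n + 8) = (n - 4)*(n + 1)*(n - 2)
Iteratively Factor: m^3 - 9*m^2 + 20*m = (m)*(m^2 - 9*m + 20) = m*(m - 4)*(m - 5)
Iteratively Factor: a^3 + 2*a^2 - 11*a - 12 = (a + 4)*(a^2 - 2*a - 3) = (a + 1)*(a + 4)*(a - 3)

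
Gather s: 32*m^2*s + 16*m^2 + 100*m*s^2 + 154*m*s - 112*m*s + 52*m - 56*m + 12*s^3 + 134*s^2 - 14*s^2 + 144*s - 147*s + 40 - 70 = 16*m^2 - 4*m + 12*s^3 + s^2*(100*m + 120) + s*(32*m^2 + 42*m - 3) - 30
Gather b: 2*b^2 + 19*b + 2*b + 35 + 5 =2*b^2 + 21*b + 40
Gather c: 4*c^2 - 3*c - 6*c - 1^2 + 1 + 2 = 4*c^2 - 9*c + 2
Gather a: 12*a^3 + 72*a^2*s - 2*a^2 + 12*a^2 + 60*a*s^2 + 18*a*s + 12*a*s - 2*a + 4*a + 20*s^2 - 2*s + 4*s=12*a^3 + a^2*(72*s + 10) + a*(60*s^2 + 30*s + 2) + 20*s^2 + 2*s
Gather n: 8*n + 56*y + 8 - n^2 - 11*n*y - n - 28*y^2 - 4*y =-n^2 + n*(7 - 11*y) - 28*y^2 + 52*y + 8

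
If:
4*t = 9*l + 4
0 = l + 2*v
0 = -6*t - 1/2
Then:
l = -13/27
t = -1/12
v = 13/54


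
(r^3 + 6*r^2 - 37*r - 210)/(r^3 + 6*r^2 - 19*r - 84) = (r^2 - r - 30)/(r^2 - r - 12)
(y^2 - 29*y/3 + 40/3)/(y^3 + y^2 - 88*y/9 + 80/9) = 3*(y - 8)/(3*y^2 + 8*y - 16)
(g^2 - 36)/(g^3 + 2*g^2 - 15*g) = (g^2 - 36)/(g*(g^2 + 2*g - 15))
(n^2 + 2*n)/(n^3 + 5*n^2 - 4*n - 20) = n/(n^2 + 3*n - 10)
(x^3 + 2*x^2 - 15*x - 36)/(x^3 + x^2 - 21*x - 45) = (x - 4)/(x - 5)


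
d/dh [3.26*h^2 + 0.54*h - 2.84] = 6.52*h + 0.54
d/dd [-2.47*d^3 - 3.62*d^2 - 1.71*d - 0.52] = -7.41*d^2 - 7.24*d - 1.71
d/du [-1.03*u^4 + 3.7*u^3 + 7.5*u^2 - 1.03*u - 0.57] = -4.12*u^3 + 11.1*u^2 + 15.0*u - 1.03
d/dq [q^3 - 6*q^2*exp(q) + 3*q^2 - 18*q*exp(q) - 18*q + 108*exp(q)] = -6*q^2*exp(q) + 3*q^2 - 30*q*exp(q) + 6*q + 90*exp(q) - 18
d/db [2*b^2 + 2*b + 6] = 4*b + 2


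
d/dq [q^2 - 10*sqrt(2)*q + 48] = 2*q - 10*sqrt(2)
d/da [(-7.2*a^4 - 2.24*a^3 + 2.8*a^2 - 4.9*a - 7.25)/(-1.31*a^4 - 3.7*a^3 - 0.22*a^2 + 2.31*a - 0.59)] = (23.7056*a^6 + 10.504*a^5 - 58.3002*a^4 - 67.6068*a^3 - 71.1202*a^2 - 6.494*a + 19.6385)/(1.7161*a^8 + 9.694*a^7 + 14.2664*a^6 - 4.4242*a^5 - 15.4998*a^4 + 3.3496*a^3 + 5.5957*a^2 - 2.7258*a + 0.3481)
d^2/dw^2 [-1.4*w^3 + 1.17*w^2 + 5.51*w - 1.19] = 2.34 - 8.4*w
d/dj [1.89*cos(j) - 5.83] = -1.89*sin(j)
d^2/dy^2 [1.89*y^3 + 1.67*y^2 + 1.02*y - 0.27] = 11.34*y + 3.34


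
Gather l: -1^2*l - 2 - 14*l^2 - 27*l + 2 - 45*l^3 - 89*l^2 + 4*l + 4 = -45*l^3 - 103*l^2 - 24*l + 4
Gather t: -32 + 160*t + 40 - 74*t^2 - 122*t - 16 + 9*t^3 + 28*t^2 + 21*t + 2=9*t^3 - 46*t^2 + 59*t - 6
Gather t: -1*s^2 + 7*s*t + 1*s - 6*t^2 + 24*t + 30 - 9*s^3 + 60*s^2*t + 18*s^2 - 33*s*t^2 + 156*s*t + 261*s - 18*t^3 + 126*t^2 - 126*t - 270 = -9*s^3 + 17*s^2 + 262*s - 18*t^3 + t^2*(120 - 33*s) + t*(60*s^2 + 163*s - 102) - 240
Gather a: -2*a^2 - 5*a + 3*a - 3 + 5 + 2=-2*a^2 - 2*a + 4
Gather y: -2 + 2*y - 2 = 2*y - 4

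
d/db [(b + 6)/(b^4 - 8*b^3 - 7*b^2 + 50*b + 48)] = (b^4 - 8*b^3 - 7*b^2 + 50*b - 2*(b + 6)*(2*b^3 - 12*b^2 - 7*b + 25) + 48)/(b^4 - 8*b^3 - 7*b^2 + 50*b + 48)^2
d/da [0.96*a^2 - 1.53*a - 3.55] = 1.92*a - 1.53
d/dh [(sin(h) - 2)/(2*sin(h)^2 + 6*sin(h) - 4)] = (4*sin(h) + cos(h)^2 + 3)*cos(h)/(2*(sin(h)^2 + 3*sin(h) - 2)^2)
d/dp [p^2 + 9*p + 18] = 2*p + 9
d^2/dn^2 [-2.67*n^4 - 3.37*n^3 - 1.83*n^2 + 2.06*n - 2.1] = -32.04*n^2 - 20.22*n - 3.66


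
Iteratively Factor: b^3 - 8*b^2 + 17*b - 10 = (b - 5)*(b^2 - 3*b + 2) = (b - 5)*(b - 1)*(b - 2)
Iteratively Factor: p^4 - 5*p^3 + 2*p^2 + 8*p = (p - 4)*(p^3 - p^2 - 2*p) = (p - 4)*(p + 1)*(p^2 - 2*p) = (p - 4)*(p - 2)*(p + 1)*(p)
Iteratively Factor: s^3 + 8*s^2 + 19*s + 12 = (s + 4)*(s^2 + 4*s + 3) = (s + 1)*(s + 4)*(s + 3)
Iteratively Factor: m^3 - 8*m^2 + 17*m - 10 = (m - 1)*(m^2 - 7*m + 10) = (m - 5)*(m - 1)*(m - 2)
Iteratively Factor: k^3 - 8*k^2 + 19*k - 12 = (k - 1)*(k^2 - 7*k + 12) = (k - 4)*(k - 1)*(k - 3)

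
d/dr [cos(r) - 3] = -sin(r)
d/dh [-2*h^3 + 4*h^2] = 2*h*(4 - 3*h)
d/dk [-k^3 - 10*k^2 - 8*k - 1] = -3*k^2 - 20*k - 8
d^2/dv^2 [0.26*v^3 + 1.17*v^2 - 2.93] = 1.56*v + 2.34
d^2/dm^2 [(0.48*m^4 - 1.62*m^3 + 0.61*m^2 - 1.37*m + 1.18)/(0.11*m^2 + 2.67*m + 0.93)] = (0.011616*m^6 + 0.845856*m^5 + 20.825856*m^4 - 4.087444*m^3 - 19.442658*m^2 - 5.486526*m + 24.441648)/(0.001331*m^6 + 0.096921*m^5 + 2.386296*m^4 + 20.673009*m^3 + 20.175048*m^2 + 6.927849*m + 0.804357)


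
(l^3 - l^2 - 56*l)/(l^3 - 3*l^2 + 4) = l*(l^2 - l - 56)/(l^3 - 3*l^2 + 4)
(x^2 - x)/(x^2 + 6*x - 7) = x/(x + 7)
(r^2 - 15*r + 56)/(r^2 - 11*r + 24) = (r - 7)/(r - 3)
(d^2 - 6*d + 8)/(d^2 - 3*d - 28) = (-d^2 + 6*d - 8)/(-d^2 + 3*d + 28)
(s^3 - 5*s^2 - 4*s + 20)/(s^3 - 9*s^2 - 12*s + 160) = (s^2 - 4)/(s^2 - 4*s - 32)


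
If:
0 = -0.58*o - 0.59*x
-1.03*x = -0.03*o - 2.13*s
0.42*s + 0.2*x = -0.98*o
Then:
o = 0.00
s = 0.00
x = 0.00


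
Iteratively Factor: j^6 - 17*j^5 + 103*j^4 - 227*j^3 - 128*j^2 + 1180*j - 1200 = (j + 2)*(j^5 - 19*j^4 + 141*j^3 - 509*j^2 + 890*j - 600) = (j - 3)*(j + 2)*(j^4 - 16*j^3 + 93*j^2 - 230*j + 200) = (j - 5)*(j - 3)*(j + 2)*(j^3 - 11*j^2 + 38*j - 40) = (j - 5)^2*(j - 3)*(j + 2)*(j^2 - 6*j + 8) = (j - 5)^2*(j - 3)*(j - 2)*(j + 2)*(j - 4)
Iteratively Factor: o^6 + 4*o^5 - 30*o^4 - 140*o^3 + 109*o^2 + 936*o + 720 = (o + 4)*(o^5 - 30*o^3 - 20*o^2 + 189*o + 180) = (o + 1)*(o + 4)*(o^4 - o^3 - 29*o^2 + 9*o + 180) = (o - 3)*(o + 1)*(o + 4)*(o^3 + 2*o^2 - 23*o - 60) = (o - 3)*(o + 1)*(o + 3)*(o + 4)*(o^2 - o - 20) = (o - 5)*(o - 3)*(o + 1)*(o + 3)*(o + 4)*(o + 4)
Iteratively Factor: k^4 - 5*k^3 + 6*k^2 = (k)*(k^3 - 5*k^2 + 6*k) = k^2*(k^2 - 5*k + 6) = k^2*(k - 2)*(k - 3)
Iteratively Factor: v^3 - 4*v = (v + 2)*(v^2 - 2*v) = v*(v + 2)*(v - 2)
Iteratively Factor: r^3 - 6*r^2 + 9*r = (r)*(r^2 - 6*r + 9) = r*(r - 3)*(r - 3)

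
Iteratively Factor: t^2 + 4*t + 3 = (t + 3)*(t + 1)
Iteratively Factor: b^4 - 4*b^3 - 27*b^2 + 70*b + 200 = (b + 4)*(b^3 - 8*b^2 + 5*b + 50) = (b - 5)*(b + 4)*(b^2 - 3*b - 10) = (b - 5)^2*(b + 4)*(b + 2)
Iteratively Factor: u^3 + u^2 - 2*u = (u + 2)*(u^2 - u) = (u - 1)*(u + 2)*(u)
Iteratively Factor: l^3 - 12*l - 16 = (l - 4)*(l^2 + 4*l + 4) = (l - 4)*(l + 2)*(l + 2)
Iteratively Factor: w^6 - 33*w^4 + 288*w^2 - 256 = (w - 1)*(w^5 + w^4 - 32*w^3 - 32*w^2 + 256*w + 256) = (w - 4)*(w - 1)*(w^4 + 5*w^3 - 12*w^2 - 80*w - 64) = (w - 4)*(w - 1)*(w + 1)*(w^3 + 4*w^2 - 16*w - 64) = (w - 4)^2*(w - 1)*(w + 1)*(w^2 + 8*w + 16) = (w - 4)^2*(w - 1)*(w + 1)*(w + 4)*(w + 4)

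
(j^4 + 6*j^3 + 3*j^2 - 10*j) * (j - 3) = j^5 + 3*j^4 - 15*j^3 - 19*j^2 + 30*j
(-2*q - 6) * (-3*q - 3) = 6*q^2 + 24*q + 18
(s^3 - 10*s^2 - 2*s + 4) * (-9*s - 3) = -9*s^4 + 87*s^3 + 48*s^2 - 30*s - 12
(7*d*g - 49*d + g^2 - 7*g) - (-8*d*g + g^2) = 15*d*g - 49*d - 7*g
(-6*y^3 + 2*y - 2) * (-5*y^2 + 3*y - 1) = 30*y^5 - 18*y^4 - 4*y^3 + 16*y^2 - 8*y + 2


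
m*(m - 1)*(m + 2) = m^3 + m^2 - 2*m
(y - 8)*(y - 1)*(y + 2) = y^3 - 7*y^2 - 10*y + 16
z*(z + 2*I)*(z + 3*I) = z^3 + 5*I*z^2 - 6*z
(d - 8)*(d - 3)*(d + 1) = d^3 - 10*d^2 + 13*d + 24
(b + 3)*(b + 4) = b^2 + 7*b + 12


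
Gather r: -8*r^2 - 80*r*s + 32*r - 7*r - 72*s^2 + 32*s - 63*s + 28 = -8*r^2 + r*(25 - 80*s) - 72*s^2 - 31*s + 28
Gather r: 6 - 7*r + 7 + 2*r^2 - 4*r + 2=2*r^2 - 11*r + 15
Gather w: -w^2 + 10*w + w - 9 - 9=-w^2 + 11*w - 18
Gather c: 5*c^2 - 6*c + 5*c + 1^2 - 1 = 5*c^2 - c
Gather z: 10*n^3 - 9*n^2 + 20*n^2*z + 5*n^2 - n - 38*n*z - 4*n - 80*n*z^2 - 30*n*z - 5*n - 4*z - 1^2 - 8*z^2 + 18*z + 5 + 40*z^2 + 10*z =10*n^3 - 4*n^2 - 10*n + z^2*(32 - 80*n) + z*(20*n^2 - 68*n + 24) + 4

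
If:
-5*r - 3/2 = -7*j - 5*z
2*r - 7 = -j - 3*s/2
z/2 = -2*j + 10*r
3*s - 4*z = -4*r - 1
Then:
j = -9/2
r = -3/5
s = 127/15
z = 6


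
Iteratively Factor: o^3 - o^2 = (o)*(o^2 - o) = o*(o - 1)*(o)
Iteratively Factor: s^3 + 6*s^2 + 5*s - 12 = (s - 1)*(s^2 + 7*s + 12) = (s - 1)*(s + 4)*(s + 3)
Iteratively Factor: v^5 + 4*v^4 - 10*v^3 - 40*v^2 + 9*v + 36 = (v + 4)*(v^4 - 10*v^2 + 9) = (v + 3)*(v + 4)*(v^3 - 3*v^2 - v + 3) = (v - 3)*(v + 3)*(v + 4)*(v^2 - 1) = (v - 3)*(v - 1)*(v + 3)*(v + 4)*(v + 1)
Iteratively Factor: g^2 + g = (g)*(g + 1)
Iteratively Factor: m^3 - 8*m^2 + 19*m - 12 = (m - 4)*(m^2 - 4*m + 3) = (m - 4)*(m - 1)*(m - 3)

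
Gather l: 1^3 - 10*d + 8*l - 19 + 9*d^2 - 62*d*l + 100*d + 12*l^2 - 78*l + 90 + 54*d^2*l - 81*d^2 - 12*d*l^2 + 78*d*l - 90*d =-72*d^2 + l^2*(12 - 12*d) + l*(54*d^2 + 16*d - 70) + 72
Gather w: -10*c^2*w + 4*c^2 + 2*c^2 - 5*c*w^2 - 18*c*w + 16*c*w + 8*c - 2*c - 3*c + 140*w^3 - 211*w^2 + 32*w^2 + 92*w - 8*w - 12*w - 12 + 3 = 6*c^2 + 3*c + 140*w^3 + w^2*(-5*c - 179) + w*(-10*c^2 - 2*c + 72) - 9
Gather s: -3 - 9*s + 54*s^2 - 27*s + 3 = 54*s^2 - 36*s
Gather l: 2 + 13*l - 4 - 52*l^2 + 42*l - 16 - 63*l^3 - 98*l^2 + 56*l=-63*l^3 - 150*l^2 + 111*l - 18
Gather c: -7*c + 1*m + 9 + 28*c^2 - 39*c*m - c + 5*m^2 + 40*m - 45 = 28*c^2 + c*(-39*m - 8) + 5*m^2 + 41*m - 36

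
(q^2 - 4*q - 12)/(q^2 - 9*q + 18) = (q + 2)/(q - 3)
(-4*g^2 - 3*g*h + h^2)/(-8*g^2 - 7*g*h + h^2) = (4*g - h)/(8*g - h)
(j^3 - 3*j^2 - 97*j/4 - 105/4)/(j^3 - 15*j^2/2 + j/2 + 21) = (j + 5/2)/(j - 2)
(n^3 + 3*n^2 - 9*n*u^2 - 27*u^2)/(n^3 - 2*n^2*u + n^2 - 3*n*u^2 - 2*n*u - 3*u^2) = (n^2 + 3*n*u + 3*n + 9*u)/(n^2 + n*u + n + u)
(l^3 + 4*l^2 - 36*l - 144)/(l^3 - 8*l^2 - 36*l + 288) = (l + 4)/(l - 8)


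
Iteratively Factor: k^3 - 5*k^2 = (k)*(k^2 - 5*k) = k^2*(k - 5)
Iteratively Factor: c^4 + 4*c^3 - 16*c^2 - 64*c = (c - 4)*(c^3 + 8*c^2 + 16*c) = c*(c - 4)*(c^2 + 8*c + 16) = c*(c - 4)*(c + 4)*(c + 4)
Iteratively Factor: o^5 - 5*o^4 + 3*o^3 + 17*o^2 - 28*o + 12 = (o - 2)*(o^4 - 3*o^3 - 3*o^2 + 11*o - 6) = (o - 2)*(o + 2)*(o^3 - 5*o^2 + 7*o - 3) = (o - 3)*(o - 2)*(o + 2)*(o^2 - 2*o + 1) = (o - 3)*(o - 2)*(o - 1)*(o + 2)*(o - 1)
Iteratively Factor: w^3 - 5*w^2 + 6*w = (w - 3)*(w^2 - 2*w) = (w - 3)*(w - 2)*(w)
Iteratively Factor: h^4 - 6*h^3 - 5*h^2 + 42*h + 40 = (h - 5)*(h^3 - h^2 - 10*h - 8) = (h - 5)*(h - 4)*(h^2 + 3*h + 2) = (h - 5)*(h - 4)*(h + 1)*(h + 2)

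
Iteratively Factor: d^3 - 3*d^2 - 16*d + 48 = (d + 4)*(d^2 - 7*d + 12) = (d - 3)*(d + 4)*(d - 4)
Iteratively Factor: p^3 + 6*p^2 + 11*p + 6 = (p + 1)*(p^2 + 5*p + 6) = (p + 1)*(p + 3)*(p + 2)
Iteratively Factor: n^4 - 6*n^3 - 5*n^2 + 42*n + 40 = (n + 2)*(n^3 - 8*n^2 + 11*n + 20) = (n - 5)*(n + 2)*(n^2 - 3*n - 4) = (n - 5)*(n - 4)*(n + 2)*(n + 1)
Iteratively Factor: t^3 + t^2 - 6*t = (t - 2)*(t^2 + 3*t) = t*(t - 2)*(t + 3)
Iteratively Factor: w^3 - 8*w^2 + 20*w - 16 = (w - 2)*(w^2 - 6*w + 8) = (w - 2)^2*(w - 4)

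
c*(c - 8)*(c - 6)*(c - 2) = c^4 - 16*c^3 + 76*c^2 - 96*c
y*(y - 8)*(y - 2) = y^3 - 10*y^2 + 16*y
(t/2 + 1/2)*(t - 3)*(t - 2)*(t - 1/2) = t^4/2 - 9*t^3/4 + 3*t^2/2 + 11*t/4 - 3/2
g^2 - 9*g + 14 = (g - 7)*(g - 2)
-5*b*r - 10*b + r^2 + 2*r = (-5*b + r)*(r + 2)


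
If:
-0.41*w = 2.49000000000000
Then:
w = -6.07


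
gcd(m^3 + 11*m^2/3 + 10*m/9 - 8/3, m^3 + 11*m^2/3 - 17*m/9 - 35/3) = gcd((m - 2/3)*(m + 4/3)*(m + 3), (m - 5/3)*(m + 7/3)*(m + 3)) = m + 3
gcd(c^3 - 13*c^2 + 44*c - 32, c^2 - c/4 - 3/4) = c - 1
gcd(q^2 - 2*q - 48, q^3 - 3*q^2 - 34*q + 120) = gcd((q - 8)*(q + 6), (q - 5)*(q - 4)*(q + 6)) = q + 6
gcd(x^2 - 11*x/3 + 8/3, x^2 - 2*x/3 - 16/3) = x - 8/3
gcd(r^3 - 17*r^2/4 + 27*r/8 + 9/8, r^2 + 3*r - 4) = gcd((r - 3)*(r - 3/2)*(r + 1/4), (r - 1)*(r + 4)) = 1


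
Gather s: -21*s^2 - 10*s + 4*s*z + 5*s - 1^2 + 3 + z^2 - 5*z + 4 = -21*s^2 + s*(4*z - 5) + z^2 - 5*z + 6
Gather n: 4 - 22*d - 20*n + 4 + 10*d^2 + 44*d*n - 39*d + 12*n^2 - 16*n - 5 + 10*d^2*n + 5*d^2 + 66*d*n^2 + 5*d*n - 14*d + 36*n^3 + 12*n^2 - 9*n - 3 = 15*d^2 - 75*d + 36*n^3 + n^2*(66*d + 24) + n*(10*d^2 + 49*d - 45)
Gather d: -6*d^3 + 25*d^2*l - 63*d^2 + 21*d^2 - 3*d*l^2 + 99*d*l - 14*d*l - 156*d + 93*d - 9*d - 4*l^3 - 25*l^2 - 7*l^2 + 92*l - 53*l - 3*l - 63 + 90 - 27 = -6*d^3 + d^2*(25*l - 42) + d*(-3*l^2 + 85*l - 72) - 4*l^3 - 32*l^2 + 36*l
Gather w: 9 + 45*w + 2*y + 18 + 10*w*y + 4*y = w*(10*y + 45) + 6*y + 27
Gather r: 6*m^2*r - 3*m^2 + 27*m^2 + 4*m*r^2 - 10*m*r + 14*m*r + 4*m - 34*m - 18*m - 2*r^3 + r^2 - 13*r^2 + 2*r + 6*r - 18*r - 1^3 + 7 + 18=24*m^2 - 48*m - 2*r^3 + r^2*(4*m - 12) + r*(6*m^2 + 4*m - 10) + 24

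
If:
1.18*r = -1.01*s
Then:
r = -0.855932203389831*s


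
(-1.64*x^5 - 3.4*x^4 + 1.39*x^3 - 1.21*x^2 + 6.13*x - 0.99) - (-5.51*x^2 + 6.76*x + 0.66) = -1.64*x^5 - 3.4*x^4 + 1.39*x^3 + 4.3*x^2 - 0.63*x - 1.65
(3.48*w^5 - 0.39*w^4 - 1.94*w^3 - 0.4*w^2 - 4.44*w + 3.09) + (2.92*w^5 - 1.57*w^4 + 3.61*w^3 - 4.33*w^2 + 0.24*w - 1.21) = 6.4*w^5 - 1.96*w^4 + 1.67*w^3 - 4.73*w^2 - 4.2*w + 1.88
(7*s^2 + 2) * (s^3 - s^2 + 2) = 7*s^5 - 7*s^4 + 2*s^3 + 12*s^2 + 4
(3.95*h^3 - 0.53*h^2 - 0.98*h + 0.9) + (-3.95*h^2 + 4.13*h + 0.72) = 3.95*h^3 - 4.48*h^2 + 3.15*h + 1.62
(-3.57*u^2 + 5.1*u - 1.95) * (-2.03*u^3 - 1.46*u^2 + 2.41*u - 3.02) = 7.2471*u^5 - 5.1408*u^4 - 12.0912*u^3 + 25.9194*u^2 - 20.1015*u + 5.889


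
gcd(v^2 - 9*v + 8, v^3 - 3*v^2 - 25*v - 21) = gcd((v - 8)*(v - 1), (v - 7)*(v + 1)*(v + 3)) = 1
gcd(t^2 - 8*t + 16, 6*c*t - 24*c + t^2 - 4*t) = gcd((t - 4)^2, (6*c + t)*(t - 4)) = t - 4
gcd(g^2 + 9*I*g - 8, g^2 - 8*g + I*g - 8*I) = g + I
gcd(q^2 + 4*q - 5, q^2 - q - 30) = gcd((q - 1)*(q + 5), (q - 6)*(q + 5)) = q + 5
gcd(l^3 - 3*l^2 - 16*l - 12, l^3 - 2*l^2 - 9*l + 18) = 1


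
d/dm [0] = 0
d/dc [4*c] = 4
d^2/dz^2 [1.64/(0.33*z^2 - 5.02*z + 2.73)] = (-0.357192*z^2 + 5.433648*z + 1.64*(0.66*z - 5.02)*(1.32*z - 10.04) - 2.954952)/(0.33*z^2 - 5.02*z + 2.73)^3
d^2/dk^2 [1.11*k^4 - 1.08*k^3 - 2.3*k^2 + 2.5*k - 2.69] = 13.32*k^2 - 6.48*k - 4.6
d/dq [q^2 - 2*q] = 2*q - 2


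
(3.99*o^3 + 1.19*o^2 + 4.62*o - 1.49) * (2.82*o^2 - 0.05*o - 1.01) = 11.2518*o^5 + 3.1563*o^4 + 8.939*o^3 - 5.6347*o^2 - 4.5917*o + 1.5049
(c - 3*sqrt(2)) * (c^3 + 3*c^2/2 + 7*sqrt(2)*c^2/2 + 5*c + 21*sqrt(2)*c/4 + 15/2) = c^4 + sqrt(2)*c^3/2 + 3*c^3/2 - 16*c^2 + 3*sqrt(2)*c^2/4 - 24*c - 15*sqrt(2)*c - 45*sqrt(2)/2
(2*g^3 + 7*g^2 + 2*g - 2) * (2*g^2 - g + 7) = 4*g^5 + 12*g^4 + 11*g^3 + 43*g^2 + 16*g - 14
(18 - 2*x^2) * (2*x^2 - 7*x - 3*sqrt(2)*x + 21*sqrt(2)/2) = -4*x^4 + 6*sqrt(2)*x^3 + 14*x^3 - 21*sqrt(2)*x^2 + 36*x^2 - 126*x - 54*sqrt(2)*x + 189*sqrt(2)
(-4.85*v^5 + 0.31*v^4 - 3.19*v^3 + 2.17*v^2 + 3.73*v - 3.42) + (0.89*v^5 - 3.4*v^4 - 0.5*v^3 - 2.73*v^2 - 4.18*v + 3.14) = -3.96*v^5 - 3.09*v^4 - 3.69*v^3 - 0.56*v^2 - 0.45*v - 0.28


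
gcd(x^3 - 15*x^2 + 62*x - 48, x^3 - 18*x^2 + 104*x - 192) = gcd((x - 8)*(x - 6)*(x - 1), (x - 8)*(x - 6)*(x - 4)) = x^2 - 14*x + 48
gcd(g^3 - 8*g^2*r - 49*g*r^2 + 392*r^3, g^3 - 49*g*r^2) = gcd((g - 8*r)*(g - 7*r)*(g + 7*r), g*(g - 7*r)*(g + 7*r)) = -g^2 + 49*r^2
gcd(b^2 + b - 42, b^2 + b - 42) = b^2 + b - 42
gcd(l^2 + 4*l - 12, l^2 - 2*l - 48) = l + 6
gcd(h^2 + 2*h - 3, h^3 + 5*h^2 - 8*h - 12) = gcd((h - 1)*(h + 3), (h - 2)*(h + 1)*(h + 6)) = 1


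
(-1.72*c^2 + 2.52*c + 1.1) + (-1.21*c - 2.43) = -1.72*c^2 + 1.31*c - 1.33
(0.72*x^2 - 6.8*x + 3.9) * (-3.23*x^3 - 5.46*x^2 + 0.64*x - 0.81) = -2.3256*x^5 + 18.0328*x^4 + 24.9918*x^3 - 26.2292*x^2 + 8.004*x - 3.159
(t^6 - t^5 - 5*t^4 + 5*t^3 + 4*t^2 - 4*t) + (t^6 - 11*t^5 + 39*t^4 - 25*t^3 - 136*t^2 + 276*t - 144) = 2*t^6 - 12*t^5 + 34*t^4 - 20*t^3 - 132*t^2 + 272*t - 144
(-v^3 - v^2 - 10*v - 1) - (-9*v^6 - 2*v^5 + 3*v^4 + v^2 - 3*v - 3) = 9*v^6 + 2*v^5 - 3*v^4 - v^3 - 2*v^2 - 7*v + 2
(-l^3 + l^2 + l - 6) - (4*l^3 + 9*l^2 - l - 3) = -5*l^3 - 8*l^2 + 2*l - 3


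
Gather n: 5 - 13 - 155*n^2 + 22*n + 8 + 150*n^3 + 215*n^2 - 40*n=150*n^3 + 60*n^2 - 18*n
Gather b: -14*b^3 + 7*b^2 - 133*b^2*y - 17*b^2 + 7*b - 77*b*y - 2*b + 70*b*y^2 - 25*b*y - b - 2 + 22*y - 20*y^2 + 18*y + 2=-14*b^3 + b^2*(-133*y - 10) + b*(70*y^2 - 102*y + 4) - 20*y^2 + 40*y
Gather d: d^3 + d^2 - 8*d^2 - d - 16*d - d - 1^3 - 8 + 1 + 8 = d^3 - 7*d^2 - 18*d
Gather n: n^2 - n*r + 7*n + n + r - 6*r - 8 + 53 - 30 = n^2 + n*(8 - r) - 5*r + 15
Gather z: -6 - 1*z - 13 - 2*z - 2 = -3*z - 21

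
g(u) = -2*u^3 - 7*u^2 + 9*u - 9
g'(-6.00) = -123.00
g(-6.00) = 117.00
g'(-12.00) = -687.00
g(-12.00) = 2331.00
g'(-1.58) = 16.14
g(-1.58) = -32.81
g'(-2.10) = 11.94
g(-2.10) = -40.25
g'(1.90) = -39.26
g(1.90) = -30.89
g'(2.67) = -71.15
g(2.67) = -72.94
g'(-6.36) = -144.66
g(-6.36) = 165.13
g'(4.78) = -195.01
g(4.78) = -344.35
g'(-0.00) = 9.00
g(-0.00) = -9.00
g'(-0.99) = 16.98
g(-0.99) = -22.83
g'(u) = -6*u^2 - 14*u + 9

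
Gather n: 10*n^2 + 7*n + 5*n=10*n^2 + 12*n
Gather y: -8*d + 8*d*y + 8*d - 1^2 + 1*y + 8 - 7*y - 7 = y*(8*d - 6)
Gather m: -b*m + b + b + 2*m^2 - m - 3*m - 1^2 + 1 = 2*b + 2*m^2 + m*(-b - 4)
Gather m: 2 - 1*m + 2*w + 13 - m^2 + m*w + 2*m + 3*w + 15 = -m^2 + m*(w + 1) + 5*w + 30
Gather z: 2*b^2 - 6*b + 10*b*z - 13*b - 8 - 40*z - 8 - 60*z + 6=2*b^2 - 19*b + z*(10*b - 100) - 10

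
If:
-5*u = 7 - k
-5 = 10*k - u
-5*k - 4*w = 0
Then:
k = -32/49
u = -75/49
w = 40/49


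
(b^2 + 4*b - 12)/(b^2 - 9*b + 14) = (b + 6)/(b - 7)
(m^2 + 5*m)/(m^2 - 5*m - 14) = m*(m + 5)/(m^2 - 5*m - 14)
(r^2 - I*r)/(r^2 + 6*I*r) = (r - I)/(r + 6*I)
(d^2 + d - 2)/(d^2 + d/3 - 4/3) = 3*(d + 2)/(3*d + 4)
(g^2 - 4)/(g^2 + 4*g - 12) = (g + 2)/(g + 6)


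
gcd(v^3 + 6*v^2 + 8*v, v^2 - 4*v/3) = v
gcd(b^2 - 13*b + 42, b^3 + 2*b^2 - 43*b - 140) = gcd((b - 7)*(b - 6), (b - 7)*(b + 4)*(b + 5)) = b - 7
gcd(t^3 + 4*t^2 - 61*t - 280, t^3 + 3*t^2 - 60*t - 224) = t^2 - t - 56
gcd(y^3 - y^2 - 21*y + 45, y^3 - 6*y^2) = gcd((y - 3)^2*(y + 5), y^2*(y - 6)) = 1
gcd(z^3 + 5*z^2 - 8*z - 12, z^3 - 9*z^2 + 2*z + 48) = 1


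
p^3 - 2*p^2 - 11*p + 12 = (p - 4)*(p - 1)*(p + 3)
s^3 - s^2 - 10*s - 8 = (s - 4)*(s + 1)*(s + 2)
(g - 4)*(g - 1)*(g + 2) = g^3 - 3*g^2 - 6*g + 8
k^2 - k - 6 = (k - 3)*(k + 2)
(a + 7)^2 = a^2 + 14*a + 49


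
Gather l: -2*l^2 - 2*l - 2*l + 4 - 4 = -2*l^2 - 4*l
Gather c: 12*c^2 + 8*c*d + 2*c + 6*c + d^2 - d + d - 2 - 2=12*c^2 + c*(8*d + 8) + d^2 - 4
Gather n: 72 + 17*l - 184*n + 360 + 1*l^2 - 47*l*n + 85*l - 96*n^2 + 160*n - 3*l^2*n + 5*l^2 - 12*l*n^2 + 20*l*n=6*l^2 + 102*l + n^2*(-12*l - 96) + n*(-3*l^2 - 27*l - 24) + 432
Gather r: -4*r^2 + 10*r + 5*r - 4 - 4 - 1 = -4*r^2 + 15*r - 9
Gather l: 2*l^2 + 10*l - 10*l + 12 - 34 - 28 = 2*l^2 - 50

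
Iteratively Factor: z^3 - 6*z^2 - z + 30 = (z - 3)*(z^2 - 3*z - 10) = (z - 5)*(z - 3)*(z + 2)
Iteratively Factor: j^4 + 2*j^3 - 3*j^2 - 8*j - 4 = (j + 1)*(j^3 + j^2 - 4*j - 4) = (j + 1)^2*(j^2 - 4) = (j + 1)^2*(j + 2)*(j - 2)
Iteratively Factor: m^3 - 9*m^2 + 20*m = (m - 5)*(m^2 - 4*m) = m*(m - 5)*(m - 4)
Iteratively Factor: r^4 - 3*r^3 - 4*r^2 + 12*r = (r - 2)*(r^3 - r^2 - 6*r) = r*(r - 2)*(r^2 - r - 6) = r*(r - 2)*(r + 2)*(r - 3)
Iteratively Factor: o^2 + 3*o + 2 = (o + 1)*(o + 2)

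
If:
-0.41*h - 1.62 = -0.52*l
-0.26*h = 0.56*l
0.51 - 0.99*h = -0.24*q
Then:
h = -2.49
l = 1.15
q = -12.38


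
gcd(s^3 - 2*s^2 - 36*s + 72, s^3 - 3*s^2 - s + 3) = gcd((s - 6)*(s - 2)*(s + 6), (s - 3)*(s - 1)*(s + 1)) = 1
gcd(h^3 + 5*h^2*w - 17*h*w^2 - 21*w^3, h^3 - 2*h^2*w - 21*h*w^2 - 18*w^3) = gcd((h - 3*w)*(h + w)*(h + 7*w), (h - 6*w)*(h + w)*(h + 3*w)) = h + w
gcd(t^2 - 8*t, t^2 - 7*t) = t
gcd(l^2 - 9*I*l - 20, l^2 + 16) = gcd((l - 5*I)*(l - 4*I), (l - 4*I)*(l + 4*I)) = l - 4*I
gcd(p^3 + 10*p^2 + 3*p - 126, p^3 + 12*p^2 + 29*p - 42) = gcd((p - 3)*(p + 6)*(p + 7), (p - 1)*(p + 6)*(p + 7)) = p^2 + 13*p + 42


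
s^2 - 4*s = s*(s - 4)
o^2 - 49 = (o - 7)*(o + 7)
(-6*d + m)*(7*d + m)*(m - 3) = -42*d^2*m + 126*d^2 + d*m^2 - 3*d*m + m^3 - 3*m^2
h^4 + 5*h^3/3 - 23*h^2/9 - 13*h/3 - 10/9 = (h - 5/3)*(h + 1/3)*(h + 1)*(h + 2)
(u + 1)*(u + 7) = u^2 + 8*u + 7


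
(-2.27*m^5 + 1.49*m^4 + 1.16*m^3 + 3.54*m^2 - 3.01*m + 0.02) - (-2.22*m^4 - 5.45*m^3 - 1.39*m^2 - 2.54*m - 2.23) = -2.27*m^5 + 3.71*m^4 + 6.61*m^3 + 4.93*m^2 - 0.47*m + 2.25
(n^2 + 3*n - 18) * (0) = 0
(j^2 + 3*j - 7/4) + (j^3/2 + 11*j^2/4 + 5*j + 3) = j^3/2 + 15*j^2/4 + 8*j + 5/4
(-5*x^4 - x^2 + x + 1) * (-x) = 5*x^5 + x^3 - x^2 - x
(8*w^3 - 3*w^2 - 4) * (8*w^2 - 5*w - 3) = 64*w^5 - 64*w^4 - 9*w^3 - 23*w^2 + 20*w + 12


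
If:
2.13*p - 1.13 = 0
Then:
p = 0.53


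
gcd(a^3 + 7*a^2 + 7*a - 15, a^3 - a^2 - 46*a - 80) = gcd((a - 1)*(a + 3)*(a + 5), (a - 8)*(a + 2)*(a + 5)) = a + 5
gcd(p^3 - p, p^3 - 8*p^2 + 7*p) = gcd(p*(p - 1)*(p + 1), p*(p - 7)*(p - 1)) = p^2 - p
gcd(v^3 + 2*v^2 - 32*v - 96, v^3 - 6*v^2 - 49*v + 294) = v - 6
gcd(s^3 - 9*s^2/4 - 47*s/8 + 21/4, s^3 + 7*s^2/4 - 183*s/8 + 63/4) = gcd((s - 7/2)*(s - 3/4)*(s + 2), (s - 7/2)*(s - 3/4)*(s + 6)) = s^2 - 17*s/4 + 21/8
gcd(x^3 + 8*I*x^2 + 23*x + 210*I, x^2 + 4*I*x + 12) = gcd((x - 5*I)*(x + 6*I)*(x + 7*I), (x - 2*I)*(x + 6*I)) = x + 6*I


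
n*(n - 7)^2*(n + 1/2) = n^4 - 27*n^3/2 + 42*n^2 + 49*n/2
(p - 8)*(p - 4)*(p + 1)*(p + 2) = p^4 - 9*p^3 - 2*p^2 + 72*p + 64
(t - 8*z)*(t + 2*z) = t^2 - 6*t*z - 16*z^2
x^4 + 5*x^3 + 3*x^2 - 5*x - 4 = (x - 1)*(x + 1)^2*(x + 4)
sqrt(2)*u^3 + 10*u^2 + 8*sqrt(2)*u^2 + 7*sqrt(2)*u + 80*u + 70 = (u + 7)*(u + 5*sqrt(2))*(sqrt(2)*u + sqrt(2))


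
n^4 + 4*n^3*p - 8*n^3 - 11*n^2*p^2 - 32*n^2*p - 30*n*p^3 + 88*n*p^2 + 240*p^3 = (n - 8)*(n - 3*p)*(n + 2*p)*(n + 5*p)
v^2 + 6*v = v*(v + 6)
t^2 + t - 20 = (t - 4)*(t + 5)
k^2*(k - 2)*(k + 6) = k^4 + 4*k^3 - 12*k^2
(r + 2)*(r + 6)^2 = r^3 + 14*r^2 + 60*r + 72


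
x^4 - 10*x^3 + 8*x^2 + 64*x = x*(x - 8)*(x - 4)*(x + 2)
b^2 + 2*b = b*(b + 2)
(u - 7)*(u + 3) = u^2 - 4*u - 21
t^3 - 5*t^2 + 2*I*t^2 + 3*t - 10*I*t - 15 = (t - 5)*(t - I)*(t + 3*I)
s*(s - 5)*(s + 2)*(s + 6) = s^4 + 3*s^3 - 28*s^2 - 60*s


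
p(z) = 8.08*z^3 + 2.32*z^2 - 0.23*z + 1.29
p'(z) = 24.24*z^2 + 4.64*z - 0.23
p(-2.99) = -193.27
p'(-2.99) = 202.60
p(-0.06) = 1.31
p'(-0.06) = -0.42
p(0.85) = 7.73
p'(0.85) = 21.23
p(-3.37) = -280.83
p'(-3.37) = 259.42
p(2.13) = 89.41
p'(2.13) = 119.63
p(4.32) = 695.02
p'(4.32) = 472.19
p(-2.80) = -157.25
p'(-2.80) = 176.82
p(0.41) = 2.14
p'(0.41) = 5.75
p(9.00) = 6077.46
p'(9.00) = 2004.97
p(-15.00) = -26743.26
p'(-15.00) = 5384.17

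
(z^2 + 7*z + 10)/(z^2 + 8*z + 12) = (z + 5)/(z + 6)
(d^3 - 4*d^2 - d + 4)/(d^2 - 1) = d - 4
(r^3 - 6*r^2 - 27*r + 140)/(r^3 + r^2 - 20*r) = (r - 7)/r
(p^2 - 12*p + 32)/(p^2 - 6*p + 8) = (p - 8)/(p - 2)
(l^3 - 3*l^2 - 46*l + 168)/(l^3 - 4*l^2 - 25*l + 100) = (l^2 + l - 42)/(l^2 - 25)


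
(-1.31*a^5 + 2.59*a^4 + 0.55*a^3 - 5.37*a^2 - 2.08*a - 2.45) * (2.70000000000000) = -3.537*a^5 + 6.993*a^4 + 1.485*a^3 - 14.499*a^2 - 5.616*a - 6.615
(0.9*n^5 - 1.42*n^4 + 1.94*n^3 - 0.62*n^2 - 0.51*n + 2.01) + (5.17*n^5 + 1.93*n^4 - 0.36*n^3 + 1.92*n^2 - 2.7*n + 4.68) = 6.07*n^5 + 0.51*n^4 + 1.58*n^3 + 1.3*n^2 - 3.21*n + 6.69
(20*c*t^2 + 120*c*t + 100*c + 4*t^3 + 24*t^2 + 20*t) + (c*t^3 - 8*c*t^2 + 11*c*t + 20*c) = c*t^3 + 12*c*t^2 + 131*c*t + 120*c + 4*t^3 + 24*t^2 + 20*t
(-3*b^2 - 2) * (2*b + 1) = -6*b^3 - 3*b^2 - 4*b - 2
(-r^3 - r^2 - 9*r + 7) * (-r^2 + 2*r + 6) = r^5 - r^4 + r^3 - 31*r^2 - 40*r + 42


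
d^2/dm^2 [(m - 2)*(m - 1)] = 2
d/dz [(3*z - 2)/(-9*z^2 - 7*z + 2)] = (27*z^2 - 36*z - 8)/(81*z^4 + 126*z^3 + 13*z^2 - 28*z + 4)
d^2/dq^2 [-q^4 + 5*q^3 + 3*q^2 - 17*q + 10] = -12*q^2 + 30*q + 6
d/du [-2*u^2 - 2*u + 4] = -4*u - 2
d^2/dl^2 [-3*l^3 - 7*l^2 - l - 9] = -18*l - 14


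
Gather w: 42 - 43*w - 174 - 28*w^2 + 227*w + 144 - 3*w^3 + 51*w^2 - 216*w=-3*w^3 + 23*w^2 - 32*w + 12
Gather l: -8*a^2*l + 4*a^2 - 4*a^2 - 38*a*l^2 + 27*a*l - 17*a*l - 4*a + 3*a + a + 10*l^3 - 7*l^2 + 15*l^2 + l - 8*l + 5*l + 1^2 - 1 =10*l^3 + l^2*(8 - 38*a) + l*(-8*a^2 + 10*a - 2)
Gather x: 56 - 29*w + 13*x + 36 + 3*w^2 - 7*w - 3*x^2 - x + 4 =3*w^2 - 36*w - 3*x^2 + 12*x + 96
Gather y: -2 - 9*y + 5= 3 - 9*y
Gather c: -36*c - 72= -36*c - 72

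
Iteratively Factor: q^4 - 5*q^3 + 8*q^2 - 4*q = (q - 2)*(q^3 - 3*q^2 + 2*q) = (q - 2)^2*(q^2 - q) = q*(q - 2)^2*(q - 1)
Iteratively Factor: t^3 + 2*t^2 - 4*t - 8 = (t + 2)*(t^2 - 4) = (t - 2)*(t + 2)*(t + 2)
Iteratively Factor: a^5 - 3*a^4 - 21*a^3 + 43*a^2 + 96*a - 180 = (a - 2)*(a^4 - a^3 - 23*a^2 - 3*a + 90) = (a - 2)*(a + 3)*(a^3 - 4*a^2 - 11*a + 30) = (a - 2)*(a + 3)^2*(a^2 - 7*a + 10) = (a - 2)^2*(a + 3)^2*(a - 5)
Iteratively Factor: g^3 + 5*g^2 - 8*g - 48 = (g - 3)*(g^2 + 8*g + 16) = (g - 3)*(g + 4)*(g + 4)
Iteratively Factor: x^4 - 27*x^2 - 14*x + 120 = (x - 2)*(x^3 + 2*x^2 - 23*x - 60) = (x - 2)*(x + 3)*(x^2 - x - 20) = (x - 5)*(x - 2)*(x + 3)*(x + 4)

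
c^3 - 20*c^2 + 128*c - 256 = (c - 8)^2*(c - 4)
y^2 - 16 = (y - 4)*(y + 4)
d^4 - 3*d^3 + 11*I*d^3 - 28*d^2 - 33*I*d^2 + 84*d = d*(d - 3)*(d + 4*I)*(d + 7*I)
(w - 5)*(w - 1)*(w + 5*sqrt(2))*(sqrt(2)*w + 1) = sqrt(2)*w^4 - 6*sqrt(2)*w^3 + 11*w^3 - 66*w^2 + 10*sqrt(2)*w^2 - 30*sqrt(2)*w + 55*w + 25*sqrt(2)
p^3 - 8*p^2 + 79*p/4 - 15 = (p - 4)*(p - 5/2)*(p - 3/2)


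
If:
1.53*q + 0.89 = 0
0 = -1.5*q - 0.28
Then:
No Solution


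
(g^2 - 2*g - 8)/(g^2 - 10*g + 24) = (g + 2)/(g - 6)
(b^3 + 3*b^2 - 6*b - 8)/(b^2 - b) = (b^3 + 3*b^2 - 6*b - 8)/(b*(b - 1))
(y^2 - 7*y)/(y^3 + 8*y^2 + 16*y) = (y - 7)/(y^2 + 8*y + 16)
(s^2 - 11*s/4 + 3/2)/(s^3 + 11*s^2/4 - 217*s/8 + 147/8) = 2*(s - 2)/(2*s^2 + 7*s - 49)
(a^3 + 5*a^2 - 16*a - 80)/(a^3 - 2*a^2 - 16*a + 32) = (a + 5)/(a - 2)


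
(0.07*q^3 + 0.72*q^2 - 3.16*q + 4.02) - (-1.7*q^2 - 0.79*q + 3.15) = 0.07*q^3 + 2.42*q^2 - 2.37*q + 0.87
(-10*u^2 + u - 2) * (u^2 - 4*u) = -10*u^4 + 41*u^3 - 6*u^2 + 8*u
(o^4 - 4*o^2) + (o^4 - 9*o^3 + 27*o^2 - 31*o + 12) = 2*o^4 - 9*o^3 + 23*o^2 - 31*o + 12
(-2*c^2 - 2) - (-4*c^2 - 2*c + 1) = 2*c^2 + 2*c - 3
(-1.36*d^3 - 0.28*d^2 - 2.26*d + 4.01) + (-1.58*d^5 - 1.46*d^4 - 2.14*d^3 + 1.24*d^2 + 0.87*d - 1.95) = -1.58*d^5 - 1.46*d^4 - 3.5*d^3 + 0.96*d^2 - 1.39*d + 2.06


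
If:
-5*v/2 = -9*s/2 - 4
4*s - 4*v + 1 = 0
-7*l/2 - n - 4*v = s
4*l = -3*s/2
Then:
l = 81/128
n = 1337/256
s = -27/16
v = -23/16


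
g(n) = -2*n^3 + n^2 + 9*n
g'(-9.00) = -495.00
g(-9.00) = 1458.00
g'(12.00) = -831.00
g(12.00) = -3204.00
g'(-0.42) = 7.10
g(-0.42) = -3.46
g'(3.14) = -43.88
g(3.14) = -23.80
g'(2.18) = -15.15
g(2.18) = 3.65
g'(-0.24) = 8.17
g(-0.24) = -2.07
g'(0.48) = 8.58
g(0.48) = 4.33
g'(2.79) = -32.12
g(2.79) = -10.54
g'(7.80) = -340.44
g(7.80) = -818.06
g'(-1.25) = -2.88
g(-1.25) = -5.78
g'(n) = -6*n^2 + 2*n + 9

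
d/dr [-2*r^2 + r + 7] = 1 - 4*r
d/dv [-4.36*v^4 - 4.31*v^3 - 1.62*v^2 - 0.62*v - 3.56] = -17.44*v^3 - 12.93*v^2 - 3.24*v - 0.62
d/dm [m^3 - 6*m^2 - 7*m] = 3*m^2 - 12*m - 7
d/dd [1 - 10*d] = -10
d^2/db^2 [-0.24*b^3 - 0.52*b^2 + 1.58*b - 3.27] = -1.44*b - 1.04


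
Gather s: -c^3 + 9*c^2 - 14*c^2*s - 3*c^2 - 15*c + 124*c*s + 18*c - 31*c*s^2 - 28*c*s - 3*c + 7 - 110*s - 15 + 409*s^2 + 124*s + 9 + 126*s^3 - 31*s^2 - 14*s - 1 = -c^3 + 6*c^2 + 126*s^3 + s^2*(378 - 31*c) + s*(-14*c^2 + 96*c)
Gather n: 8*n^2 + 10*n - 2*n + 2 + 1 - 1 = 8*n^2 + 8*n + 2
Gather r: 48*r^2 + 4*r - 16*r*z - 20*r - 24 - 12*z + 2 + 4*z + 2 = 48*r^2 + r*(-16*z - 16) - 8*z - 20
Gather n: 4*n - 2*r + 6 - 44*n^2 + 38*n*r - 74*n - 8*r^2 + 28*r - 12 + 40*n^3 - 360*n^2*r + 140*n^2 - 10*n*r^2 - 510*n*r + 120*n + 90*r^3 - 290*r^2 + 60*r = 40*n^3 + n^2*(96 - 360*r) + n*(-10*r^2 - 472*r + 50) + 90*r^3 - 298*r^2 + 86*r - 6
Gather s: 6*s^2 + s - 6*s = 6*s^2 - 5*s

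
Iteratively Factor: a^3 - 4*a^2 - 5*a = (a - 5)*(a^2 + a) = a*(a - 5)*(a + 1)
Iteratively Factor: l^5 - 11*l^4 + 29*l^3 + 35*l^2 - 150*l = (l - 5)*(l^4 - 6*l^3 - l^2 + 30*l) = (l - 5)*(l + 2)*(l^3 - 8*l^2 + 15*l) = l*(l - 5)*(l + 2)*(l^2 - 8*l + 15) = l*(l - 5)^2*(l + 2)*(l - 3)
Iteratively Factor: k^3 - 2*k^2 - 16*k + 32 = (k - 2)*(k^2 - 16) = (k - 2)*(k + 4)*(k - 4)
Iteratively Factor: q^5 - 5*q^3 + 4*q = (q - 1)*(q^4 + q^3 - 4*q^2 - 4*q) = q*(q - 1)*(q^3 + q^2 - 4*q - 4) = q*(q - 2)*(q - 1)*(q^2 + 3*q + 2) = q*(q - 2)*(q - 1)*(q + 2)*(q + 1)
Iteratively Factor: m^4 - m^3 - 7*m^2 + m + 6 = (m + 1)*(m^3 - 2*m^2 - 5*m + 6) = (m - 3)*(m + 1)*(m^2 + m - 2) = (m - 3)*(m + 1)*(m + 2)*(m - 1)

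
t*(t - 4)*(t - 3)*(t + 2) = t^4 - 5*t^3 - 2*t^2 + 24*t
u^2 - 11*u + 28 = (u - 7)*(u - 4)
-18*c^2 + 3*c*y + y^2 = (-3*c + y)*(6*c + y)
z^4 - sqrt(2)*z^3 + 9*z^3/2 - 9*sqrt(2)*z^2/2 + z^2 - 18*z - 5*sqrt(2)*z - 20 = (z + 2)*(z + 5/2)*(z - 2*sqrt(2))*(z + sqrt(2))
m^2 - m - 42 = (m - 7)*(m + 6)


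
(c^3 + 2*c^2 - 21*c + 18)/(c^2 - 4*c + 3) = c + 6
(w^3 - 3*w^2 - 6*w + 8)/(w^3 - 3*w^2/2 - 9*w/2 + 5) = 2*(w - 4)/(2*w - 5)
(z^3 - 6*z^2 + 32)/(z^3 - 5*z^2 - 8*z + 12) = (z^2 - 8*z + 16)/(z^2 - 7*z + 6)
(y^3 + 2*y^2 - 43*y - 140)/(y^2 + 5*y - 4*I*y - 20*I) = (y^2 - 3*y - 28)/(y - 4*I)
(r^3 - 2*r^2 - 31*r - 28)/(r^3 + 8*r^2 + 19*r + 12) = (r - 7)/(r + 3)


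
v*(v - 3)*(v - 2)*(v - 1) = v^4 - 6*v^3 + 11*v^2 - 6*v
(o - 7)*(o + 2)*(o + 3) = o^3 - 2*o^2 - 29*o - 42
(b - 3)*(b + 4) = b^2 + b - 12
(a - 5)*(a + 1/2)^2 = a^3 - 4*a^2 - 19*a/4 - 5/4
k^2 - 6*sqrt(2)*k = k*(k - 6*sqrt(2))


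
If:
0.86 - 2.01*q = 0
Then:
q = 0.43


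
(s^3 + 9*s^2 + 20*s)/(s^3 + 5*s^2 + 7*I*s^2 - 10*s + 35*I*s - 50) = s*(s + 4)/(s^2 + 7*I*s - 10)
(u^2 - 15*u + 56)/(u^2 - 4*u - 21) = (u - 8)/(u + 3)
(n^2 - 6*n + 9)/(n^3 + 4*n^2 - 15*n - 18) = (n - 3)/(n^2 + 7*n + 6)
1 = 1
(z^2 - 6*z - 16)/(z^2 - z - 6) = (z - 8)/(z - 3)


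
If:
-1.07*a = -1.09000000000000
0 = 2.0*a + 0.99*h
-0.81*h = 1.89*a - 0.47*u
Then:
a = 1.02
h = -2.06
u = 0.55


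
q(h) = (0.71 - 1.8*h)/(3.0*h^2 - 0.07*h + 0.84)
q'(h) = (0.07 - 6.0*h)*(0.71 - 1.8*h)/(3.0*h^2 - 0.07*h + 0.84)^2 - 1.8/(3.0*h^2 - 0.07*h + 0.84)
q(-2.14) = 0.31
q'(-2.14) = 0.15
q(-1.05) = 0.62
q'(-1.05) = 0.50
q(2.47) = -0.20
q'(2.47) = 0.06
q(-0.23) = 1.11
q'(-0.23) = -0.19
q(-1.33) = 0.50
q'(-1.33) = 0.35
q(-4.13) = 0.16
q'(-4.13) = 0.04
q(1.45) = -0.27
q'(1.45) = 0.07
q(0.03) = 0.78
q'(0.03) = -2.24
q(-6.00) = 0.11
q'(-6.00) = 0.02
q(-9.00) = 0.07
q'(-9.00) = 0.01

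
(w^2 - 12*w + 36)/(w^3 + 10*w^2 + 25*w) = (w^2 - 12*w + 36)/(w*(w^2 + 10*w + 25))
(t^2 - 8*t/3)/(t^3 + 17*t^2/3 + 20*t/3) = (3*t - 8)/(3*t^2 + 17*t + 20)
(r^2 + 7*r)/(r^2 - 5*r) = (r + 7)/(r - 5)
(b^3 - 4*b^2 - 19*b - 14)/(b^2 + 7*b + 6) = (b^2 - 5*b - 14)/(b + 6)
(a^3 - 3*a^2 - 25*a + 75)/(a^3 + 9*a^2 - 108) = (a^2 - 25)/(a^2 + 12*a + 36)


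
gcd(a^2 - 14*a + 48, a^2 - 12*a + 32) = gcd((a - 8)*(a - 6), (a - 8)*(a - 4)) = a - 8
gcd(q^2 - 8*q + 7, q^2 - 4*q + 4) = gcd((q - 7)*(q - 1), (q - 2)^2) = 1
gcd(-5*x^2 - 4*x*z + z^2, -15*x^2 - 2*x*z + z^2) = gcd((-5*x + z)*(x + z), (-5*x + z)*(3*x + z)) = 5*x - z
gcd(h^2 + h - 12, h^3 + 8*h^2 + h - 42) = 1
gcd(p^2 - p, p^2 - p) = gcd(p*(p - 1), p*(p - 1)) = p^2 - p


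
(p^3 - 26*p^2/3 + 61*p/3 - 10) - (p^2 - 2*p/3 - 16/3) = p^3 - 29*p^2/3 + 21*p - 14/3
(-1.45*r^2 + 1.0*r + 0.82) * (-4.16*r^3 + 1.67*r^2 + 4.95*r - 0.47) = 6.032*r^5 - 6.5815*r^4 - 8.9187*r^3 + 7.0009*r^2 + 3.589*r - 0.3854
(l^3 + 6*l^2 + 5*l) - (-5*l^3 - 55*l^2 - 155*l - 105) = 6*l^3 + 61*l^2 + 160*l + 105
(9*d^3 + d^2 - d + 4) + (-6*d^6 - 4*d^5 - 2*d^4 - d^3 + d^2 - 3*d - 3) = -6*d^6 - 4*d^5 - 2*d^4 + 8*d^3 + 2*d^2 - 4*d + 1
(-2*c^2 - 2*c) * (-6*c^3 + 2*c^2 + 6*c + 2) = 12*c^5 + 8*c^4 - 16*c^3 - 16*c^2 - 4*c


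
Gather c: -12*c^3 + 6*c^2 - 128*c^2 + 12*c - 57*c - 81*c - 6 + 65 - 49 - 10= -12*c^3 - 122*c^2 - 126*c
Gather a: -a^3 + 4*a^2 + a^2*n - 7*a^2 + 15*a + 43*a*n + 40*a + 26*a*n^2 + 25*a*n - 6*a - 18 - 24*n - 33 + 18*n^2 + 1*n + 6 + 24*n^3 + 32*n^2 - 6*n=-a^3 + a^2*(n - 3) + a*(26*n^2 + 68*n + 49) + 24*n^3 + 50*n^2 - 29*n - 45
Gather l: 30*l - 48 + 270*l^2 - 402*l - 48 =270*l^2 - 372*l - 96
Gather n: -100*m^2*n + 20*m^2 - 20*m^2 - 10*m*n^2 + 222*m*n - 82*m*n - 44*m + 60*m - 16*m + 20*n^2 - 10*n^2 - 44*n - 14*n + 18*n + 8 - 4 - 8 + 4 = n^2*(10 - 10*m) + n*(-100*m^2 + 140*m - 40)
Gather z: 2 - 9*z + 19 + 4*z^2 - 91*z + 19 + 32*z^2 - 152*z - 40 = 36*z^2 - 252*z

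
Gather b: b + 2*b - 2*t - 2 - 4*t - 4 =3*b - 6*t - 6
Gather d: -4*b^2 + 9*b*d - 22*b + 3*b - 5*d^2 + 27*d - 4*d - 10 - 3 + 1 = -4*b^2 - 19*b - 5*d^2 + d*(9*b + 23) - 12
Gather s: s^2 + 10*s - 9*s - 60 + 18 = s^2 + s - 42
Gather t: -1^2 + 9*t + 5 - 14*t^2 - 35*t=-14*t^2 - 26*t + 4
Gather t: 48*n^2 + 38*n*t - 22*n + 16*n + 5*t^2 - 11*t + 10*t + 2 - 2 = 48*n^2 - 6*n + 5*t^2 + t*(38*n - 1)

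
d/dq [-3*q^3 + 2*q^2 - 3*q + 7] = -9*q^2 + 4*q - 3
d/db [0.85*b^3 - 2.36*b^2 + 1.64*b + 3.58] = 2.55*b^2 - 4.72*b + 1.64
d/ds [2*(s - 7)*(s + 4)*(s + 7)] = 6*s^2 + 16*s - 98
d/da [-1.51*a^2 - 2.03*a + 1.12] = -3.02*a - 2.03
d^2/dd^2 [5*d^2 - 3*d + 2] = 10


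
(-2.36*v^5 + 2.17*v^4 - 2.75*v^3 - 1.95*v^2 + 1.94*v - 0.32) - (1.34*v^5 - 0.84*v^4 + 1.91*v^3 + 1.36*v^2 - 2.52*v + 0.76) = -3.7*v^5 + 3.01*v^4 - 4.66*v^3 - 3.31*v^2 + 4.46*v - 1.08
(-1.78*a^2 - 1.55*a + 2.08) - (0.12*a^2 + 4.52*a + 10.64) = -1.9*a^2 - 6.07*a - 8.56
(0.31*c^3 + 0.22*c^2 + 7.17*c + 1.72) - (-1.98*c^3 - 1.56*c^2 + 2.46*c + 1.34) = 2.29*c^3 + 1.78*c^2 + 4.71*c + 0.38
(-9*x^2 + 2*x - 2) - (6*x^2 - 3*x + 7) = -15*x^2 + 5*x - 9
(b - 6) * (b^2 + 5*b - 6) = b^3 - b^2 - 36*b + 36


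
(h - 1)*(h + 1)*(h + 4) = h^3 + 4*h^2 - h - 4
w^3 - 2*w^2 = w^2*(w - 2)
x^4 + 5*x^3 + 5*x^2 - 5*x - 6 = (x - 1)*(x + 1)*(x + 2)*(x + 3)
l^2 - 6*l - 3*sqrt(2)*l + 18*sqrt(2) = (l - 6)*(l - 3*sqrt(2))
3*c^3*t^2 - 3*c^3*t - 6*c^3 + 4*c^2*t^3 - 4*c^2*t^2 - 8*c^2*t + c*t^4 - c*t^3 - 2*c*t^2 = (c + t)*(3*c + t)*(t - 2)*(c*t + c)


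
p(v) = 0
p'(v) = 0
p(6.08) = 0.00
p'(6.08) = 0.00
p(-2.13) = 0.00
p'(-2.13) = 0.00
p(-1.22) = 0.00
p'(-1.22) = 0.00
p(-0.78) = 0.00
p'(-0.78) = 0.00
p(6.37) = 0.00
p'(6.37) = 0.00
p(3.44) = 0.00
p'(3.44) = 0.00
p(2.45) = 0.00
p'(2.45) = 0.00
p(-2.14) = 0.00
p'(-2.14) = 0.00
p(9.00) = 0.00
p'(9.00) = 0.00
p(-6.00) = 0.00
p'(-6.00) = 0.00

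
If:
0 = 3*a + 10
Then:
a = -10/3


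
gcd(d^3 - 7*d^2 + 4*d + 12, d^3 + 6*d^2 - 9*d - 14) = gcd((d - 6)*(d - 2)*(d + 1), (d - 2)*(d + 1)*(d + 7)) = d^2 - d - 2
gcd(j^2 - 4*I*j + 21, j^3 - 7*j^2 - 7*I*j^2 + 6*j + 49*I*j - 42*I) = j - 7*I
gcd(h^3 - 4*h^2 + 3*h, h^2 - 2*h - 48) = 1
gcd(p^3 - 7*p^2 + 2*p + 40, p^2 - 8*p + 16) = p - 4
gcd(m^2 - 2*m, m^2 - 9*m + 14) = m - 2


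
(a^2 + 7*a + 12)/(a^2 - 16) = (a + 3)/(a - 4)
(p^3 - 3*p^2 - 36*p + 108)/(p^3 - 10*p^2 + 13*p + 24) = (p^2 - 36)/(p^2 - 7*p - 8)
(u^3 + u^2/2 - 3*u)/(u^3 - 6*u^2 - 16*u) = (u - 3/2)/(u - 8)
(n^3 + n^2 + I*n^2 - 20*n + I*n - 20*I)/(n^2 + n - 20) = n + I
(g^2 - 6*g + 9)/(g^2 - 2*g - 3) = (g - 3)/(g + 1)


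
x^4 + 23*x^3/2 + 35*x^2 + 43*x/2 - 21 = (x - 1/2)*(x + 2)*(x + 3)*(x + 7)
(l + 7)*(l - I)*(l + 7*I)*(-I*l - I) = -I*l^4 + 6*l^3 - 8*I*l^3 + 48*l^2 - 14*I*l^2 + 42*l - 56*I*l - 49*I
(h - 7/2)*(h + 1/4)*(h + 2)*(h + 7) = h^4 + 23*h^3/4 - 129*h^2/8 - 427*h/8 - 49/4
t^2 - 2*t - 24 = (t - 6)*(t + 4)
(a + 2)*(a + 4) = a^2 + 6*a + 8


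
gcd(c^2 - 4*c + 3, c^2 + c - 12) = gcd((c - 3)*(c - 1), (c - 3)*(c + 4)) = c - 3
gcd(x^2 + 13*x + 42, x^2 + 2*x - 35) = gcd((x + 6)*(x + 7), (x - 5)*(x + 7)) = x + 7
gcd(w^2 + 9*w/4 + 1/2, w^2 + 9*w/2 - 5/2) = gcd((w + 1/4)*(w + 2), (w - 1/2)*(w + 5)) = 1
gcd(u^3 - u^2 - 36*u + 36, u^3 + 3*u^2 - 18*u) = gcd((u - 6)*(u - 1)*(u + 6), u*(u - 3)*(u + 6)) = u + 6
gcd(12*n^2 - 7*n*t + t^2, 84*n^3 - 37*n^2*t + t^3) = 12*n^2 - 7*n*t + t^2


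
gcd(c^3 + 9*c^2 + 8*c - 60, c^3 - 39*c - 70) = c + 5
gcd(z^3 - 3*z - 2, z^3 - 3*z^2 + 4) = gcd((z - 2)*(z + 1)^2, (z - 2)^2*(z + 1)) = z^2 - z - 2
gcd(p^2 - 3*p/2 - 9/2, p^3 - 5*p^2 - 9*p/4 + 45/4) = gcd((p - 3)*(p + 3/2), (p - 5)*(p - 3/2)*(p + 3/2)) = p + 3/2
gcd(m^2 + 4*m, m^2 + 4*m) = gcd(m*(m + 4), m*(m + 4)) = m^2 + 4*m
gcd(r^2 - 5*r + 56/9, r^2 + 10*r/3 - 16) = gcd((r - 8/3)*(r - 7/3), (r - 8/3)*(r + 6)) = r - 8/3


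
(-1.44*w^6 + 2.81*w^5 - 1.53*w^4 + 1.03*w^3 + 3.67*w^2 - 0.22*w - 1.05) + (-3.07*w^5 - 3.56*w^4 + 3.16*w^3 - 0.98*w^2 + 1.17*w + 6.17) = -1.44*w^6 - 0.26*w^5 - 5.09*w^4 + 4.19*w^3 + 2.69*w^2 + 0.95*w + 5.12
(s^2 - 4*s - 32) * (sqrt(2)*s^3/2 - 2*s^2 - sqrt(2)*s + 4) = sqrt(2)*s^5/2 - 2*sqrt(2)*s^4 - 2*s^4 - 17*sqrt(2)*s^3 + 8*s^3 + 4*sqrt(2)*s^2 + 68*s^2 - 16*s + 32*sqrt(2)*s - 128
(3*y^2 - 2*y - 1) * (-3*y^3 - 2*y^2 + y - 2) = -9*y^5 + 10*y^3 - 6*y^2 + 3*y + 2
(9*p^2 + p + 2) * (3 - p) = -9*p^3 + 26*p^2 + p + 6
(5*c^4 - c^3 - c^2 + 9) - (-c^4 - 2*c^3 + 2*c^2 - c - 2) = 6*c^4 + c^3 - 3*c^2 + c + 11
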